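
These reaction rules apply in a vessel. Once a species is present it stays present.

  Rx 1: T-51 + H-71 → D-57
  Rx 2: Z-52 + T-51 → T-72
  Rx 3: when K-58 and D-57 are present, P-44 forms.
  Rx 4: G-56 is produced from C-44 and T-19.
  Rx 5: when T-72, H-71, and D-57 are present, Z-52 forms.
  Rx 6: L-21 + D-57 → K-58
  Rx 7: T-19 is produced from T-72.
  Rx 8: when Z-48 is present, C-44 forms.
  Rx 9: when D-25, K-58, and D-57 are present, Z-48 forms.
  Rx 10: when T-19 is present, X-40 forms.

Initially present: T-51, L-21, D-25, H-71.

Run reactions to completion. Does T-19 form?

T-19 would need T-72 (Rx 7), but T-72 never forms.

No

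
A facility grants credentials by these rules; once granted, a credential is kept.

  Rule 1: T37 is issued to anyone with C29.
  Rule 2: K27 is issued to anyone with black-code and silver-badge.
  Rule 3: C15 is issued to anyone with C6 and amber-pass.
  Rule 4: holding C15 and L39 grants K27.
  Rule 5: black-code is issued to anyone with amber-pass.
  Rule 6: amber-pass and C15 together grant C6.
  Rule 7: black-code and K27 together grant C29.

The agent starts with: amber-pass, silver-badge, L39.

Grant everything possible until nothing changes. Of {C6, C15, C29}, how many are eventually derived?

Holding amber-pass grants black-code (Rule 5).
Holding black-code and silver-badge grants K27 (Rule 2).
Holding black-code and K27 grants C29 (Rule 7).
C6 would need amber-pass and C15 (Rule 6), but C15 is never granted.
C15 would need C6 and amber-pass (Rule 3), but C6 is never granted.
C29: reached.
Reached: C29 — 1 of the 3.

1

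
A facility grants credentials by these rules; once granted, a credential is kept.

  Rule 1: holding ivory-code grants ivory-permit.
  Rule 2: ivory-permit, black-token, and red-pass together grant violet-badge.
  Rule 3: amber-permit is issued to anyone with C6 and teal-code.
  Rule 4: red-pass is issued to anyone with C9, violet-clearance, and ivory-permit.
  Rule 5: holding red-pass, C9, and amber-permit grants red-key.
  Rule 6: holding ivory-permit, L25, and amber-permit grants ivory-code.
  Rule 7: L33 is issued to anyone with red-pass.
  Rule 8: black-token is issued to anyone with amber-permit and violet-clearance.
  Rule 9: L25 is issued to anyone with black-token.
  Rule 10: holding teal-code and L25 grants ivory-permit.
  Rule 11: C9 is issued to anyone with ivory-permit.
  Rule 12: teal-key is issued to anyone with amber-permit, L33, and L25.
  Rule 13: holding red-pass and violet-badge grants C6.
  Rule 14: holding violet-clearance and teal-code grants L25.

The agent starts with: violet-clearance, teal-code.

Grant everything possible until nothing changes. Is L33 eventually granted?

Holding violet-clearance and teal-code grants L25 (Rule 14).
Holding teal-code and L25 grants ivory-permit (Rule 10).
Holding ivory-permit grants C9 (Rule 11).
Holding C9, violet-clearance, and ivory-permit grants red-pass (Rule 4).
Holding red-pass grants L33 (Rule 7).

Yes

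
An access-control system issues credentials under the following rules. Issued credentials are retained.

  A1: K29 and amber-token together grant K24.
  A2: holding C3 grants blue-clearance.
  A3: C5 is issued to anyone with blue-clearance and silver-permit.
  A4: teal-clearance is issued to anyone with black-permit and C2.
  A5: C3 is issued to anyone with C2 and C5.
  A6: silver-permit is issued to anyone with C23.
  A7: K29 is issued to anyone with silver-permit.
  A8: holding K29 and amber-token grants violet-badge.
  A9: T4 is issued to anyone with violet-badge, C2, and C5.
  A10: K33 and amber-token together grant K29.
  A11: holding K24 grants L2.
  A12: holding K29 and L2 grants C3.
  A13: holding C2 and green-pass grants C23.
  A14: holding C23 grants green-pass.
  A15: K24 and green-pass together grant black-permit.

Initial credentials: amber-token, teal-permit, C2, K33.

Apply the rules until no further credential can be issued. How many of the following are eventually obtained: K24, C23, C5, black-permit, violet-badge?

2

Holding K33 and amber-token grants K29 (A10).
Holding K29 and amber-token grants K24 (A1).
Holding K29 and amber-token grants violet-badge (A8).
K24: reached.
C23 would need C2 and green-pass (A13), but green-pass is never granted.
C5 would need blue-clearance and silver-permit (A3), but silver-permit is never granted.
black-permit would need K24 and green-pass (A15), but green-pass is never granted.
violet-badge: reached.
Reached: K24 and violet-badge — 2 of the 5.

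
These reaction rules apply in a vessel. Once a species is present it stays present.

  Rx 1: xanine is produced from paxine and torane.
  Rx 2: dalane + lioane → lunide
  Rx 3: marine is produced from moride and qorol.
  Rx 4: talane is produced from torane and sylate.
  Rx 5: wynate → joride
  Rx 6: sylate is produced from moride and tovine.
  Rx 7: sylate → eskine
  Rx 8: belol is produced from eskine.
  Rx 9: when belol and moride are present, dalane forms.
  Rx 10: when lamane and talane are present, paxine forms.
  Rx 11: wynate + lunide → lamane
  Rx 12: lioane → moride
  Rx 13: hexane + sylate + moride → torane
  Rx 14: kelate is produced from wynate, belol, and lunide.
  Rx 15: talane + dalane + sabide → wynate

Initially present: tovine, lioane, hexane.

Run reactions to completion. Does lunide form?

lioane present → moride forms (Rx 12).
moride and tovine present → sylate forms (Rx 6).
sylate present → eskine forms (Rx 7).
eskine present → belol forms (Rx 8).
belol and moride present → dalane forms (Rx 9).
dalane and lioane present → lunide forms (Rx 2).

Yes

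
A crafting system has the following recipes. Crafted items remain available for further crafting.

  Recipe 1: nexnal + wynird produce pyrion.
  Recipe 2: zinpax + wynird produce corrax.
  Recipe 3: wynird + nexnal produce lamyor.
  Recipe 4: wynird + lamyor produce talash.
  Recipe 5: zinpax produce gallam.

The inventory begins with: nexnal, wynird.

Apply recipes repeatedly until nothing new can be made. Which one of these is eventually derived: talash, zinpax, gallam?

Using Recipe 3, wynird and nexnal make lamyor.
wynird + lamyor → talash (Recipe 4).
gallam would need zinpax (Recipe 5), but zinpax is never obtained. No rule produces zinpax, and it is not given.

talash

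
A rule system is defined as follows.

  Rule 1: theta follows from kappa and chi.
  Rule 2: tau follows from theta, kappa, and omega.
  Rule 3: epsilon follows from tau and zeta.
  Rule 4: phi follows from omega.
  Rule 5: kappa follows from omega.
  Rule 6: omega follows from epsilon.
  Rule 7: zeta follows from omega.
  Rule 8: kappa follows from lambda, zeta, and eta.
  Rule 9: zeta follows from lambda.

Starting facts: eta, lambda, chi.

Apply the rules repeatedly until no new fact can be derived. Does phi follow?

phi would need omega (Rule 4), but omega is never established.

No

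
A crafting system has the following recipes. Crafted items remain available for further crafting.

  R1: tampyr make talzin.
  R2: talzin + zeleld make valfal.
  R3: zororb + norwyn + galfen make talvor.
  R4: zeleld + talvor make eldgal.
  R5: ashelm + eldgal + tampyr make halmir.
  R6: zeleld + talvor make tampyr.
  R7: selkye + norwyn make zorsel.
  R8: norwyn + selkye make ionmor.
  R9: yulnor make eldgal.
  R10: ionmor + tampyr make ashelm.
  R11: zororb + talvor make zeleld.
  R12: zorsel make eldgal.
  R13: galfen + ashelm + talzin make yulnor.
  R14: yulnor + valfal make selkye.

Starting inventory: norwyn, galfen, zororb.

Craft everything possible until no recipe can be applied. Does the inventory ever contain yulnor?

No

yulnor would need galfen, ashelm, and talzin (R13), but ashelm is never obtained.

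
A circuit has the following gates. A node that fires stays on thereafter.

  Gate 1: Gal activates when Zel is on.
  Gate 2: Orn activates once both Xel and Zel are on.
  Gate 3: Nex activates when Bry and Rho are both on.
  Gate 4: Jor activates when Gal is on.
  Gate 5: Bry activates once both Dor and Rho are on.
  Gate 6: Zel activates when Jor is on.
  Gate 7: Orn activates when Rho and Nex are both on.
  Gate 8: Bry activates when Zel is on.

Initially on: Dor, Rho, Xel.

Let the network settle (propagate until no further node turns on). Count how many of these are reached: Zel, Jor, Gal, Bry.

1

Dor and Rho are on, so Bry activates (Gate 5).
Zel would need Jor (Gate 6), but Jor never turns on.
Jor would need Gal (Gate 4), but Gal never turns on.
Gal would need Zel (Gate 1), but Zel never turns on.
Bry: reached.
Reached: Bry — 1 of the 4.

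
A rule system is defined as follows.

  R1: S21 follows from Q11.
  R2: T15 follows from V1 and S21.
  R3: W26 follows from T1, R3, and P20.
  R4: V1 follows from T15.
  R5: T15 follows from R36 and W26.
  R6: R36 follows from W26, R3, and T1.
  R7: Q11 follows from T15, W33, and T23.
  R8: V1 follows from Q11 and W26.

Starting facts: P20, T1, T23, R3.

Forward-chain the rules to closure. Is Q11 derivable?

Q11 would need T15, W33, and T23 (R7), but W33 is never established.

No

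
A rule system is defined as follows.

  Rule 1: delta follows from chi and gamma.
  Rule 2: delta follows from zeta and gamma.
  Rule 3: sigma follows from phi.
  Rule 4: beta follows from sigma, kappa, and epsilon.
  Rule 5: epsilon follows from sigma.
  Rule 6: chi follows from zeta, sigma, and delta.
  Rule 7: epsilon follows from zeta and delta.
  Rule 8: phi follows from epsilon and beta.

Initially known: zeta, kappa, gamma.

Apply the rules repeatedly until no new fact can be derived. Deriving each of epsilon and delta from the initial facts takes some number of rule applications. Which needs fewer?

delta: zeta and gamma hold, so delta follows (Rule 2). [1 rule application]
epsilon: From zeta and gamma, Rule 2 gives delta. From zeta and delta, Rule 7 gives epsilon. [2 rule applications]
delta needs fewer.

delta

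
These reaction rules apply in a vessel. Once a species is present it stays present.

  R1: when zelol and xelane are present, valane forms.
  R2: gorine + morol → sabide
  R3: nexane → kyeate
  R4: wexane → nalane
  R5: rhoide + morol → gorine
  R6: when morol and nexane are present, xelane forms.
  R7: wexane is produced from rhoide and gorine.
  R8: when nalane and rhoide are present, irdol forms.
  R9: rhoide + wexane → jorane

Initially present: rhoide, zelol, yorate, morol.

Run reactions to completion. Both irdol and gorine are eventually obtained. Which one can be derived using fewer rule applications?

gorine: rhoide and morol present → gorine forms (R5). [1 rule application]
irdol: rhoide and morol present → gorine forms (R5). rhoide and gorine present → wexane forms (R7). wexane present → nalane forms (R4). nalane and rhoide present → irdol forms (R8). [4 rule applications]
gorine needs fewer.

gorine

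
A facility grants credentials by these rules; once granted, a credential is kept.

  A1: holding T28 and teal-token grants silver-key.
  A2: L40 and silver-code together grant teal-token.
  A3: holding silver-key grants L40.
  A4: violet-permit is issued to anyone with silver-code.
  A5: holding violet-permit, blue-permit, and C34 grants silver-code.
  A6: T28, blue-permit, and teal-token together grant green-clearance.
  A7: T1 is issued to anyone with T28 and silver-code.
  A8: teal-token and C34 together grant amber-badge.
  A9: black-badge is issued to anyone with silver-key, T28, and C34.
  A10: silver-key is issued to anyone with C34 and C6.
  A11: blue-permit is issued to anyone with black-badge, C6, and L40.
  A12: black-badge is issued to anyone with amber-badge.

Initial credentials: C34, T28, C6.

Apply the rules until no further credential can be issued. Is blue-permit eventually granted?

Holding C34 and C6 grants silver-key (A10).
Holding silver-key, T28, and C34 grants black-badge (A9).
Holding silver-key grants L40 (A3).
Holding black-badge, C6, and L40 grants blue-permit (A11).

Yes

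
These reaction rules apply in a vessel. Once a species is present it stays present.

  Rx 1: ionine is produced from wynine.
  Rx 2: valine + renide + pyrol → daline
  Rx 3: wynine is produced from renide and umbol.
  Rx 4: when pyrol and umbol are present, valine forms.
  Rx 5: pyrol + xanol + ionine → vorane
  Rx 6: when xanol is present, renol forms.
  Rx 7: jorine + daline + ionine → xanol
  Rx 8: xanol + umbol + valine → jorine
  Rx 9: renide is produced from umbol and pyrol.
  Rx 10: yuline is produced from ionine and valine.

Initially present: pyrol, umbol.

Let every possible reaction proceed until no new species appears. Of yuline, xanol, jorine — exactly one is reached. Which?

umbol and pyrol present → renide forms (Rx 9).
pyrol and umbol present → valine forms (Rx 4).
renide and umbol present → wynine forms (Rx 3).
wynine present → ionine forms (Rx 1).
ionine and valine present → yuline forms (Rx 10).
xanol would need jorine, daline, and ionine (Rx 7), but jorine never forms. jorine would need xanol, umbol, and valine (Rx 8), but xanol never forms.

yuline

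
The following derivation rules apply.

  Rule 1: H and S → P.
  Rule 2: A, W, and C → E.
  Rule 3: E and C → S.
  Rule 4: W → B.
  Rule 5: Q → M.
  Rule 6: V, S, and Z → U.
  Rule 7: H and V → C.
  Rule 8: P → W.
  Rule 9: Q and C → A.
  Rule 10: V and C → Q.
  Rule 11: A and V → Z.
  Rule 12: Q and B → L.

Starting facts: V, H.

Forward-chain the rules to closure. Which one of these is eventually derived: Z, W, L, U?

Z

H and V hold, so C follows (Rule 7).
V and C hold, so Q follows (Rule 10).
Q and C hold, so A follows (Rule 9).
From A and V, Rule 11 gives Z.
U would need V, S, and Z (Rule 6), but S is never established. W would need P (Rule 8), but P is never established. L would need Q and B (Rule 12), but B is never established.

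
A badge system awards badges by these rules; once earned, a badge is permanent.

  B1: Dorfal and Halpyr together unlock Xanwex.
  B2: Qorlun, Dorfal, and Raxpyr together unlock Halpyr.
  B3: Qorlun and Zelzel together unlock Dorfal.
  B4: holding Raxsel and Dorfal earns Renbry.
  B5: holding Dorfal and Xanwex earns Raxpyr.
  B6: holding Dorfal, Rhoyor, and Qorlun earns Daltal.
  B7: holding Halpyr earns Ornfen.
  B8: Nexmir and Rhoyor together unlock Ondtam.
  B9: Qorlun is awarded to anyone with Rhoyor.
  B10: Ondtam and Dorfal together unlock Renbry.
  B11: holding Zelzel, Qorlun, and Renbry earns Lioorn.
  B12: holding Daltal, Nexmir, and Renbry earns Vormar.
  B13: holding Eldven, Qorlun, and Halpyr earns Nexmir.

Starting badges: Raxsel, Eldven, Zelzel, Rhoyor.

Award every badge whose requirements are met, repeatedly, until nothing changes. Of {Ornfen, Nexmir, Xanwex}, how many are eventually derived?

Ornfen would need Halpyr (B7), but Halpyr is never earned.
Nexmir would need Eldven, Qorlun, and Halpyr (B13), but Halpyr is never earned.
Xanwex would need Dorfal and Halpyr (B1), but Halpyr is never earned.
None of the 3 are reached.

0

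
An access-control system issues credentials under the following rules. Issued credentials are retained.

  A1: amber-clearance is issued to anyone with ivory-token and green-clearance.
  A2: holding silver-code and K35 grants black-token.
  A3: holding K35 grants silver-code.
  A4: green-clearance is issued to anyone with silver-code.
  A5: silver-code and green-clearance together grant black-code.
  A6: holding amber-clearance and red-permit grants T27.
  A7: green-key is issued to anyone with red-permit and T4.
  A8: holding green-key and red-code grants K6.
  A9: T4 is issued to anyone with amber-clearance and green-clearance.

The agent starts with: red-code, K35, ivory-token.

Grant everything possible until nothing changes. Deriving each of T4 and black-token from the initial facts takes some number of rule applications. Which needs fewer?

black-token

black-token: Holding K35 grants silver-code (A3). Holding silver-code and K35 grants black-token (A2). [2 rule applications]
T4: Holding K35 grants silver-code (A3). Holding silver-code grants green-clearance (A4). Holding ivory-token and green-clearance grants amber-clearance (A1). Holding amber-clearance and green-clearance grants T4 (A9). [4 rule applications]
black-token needs fewer.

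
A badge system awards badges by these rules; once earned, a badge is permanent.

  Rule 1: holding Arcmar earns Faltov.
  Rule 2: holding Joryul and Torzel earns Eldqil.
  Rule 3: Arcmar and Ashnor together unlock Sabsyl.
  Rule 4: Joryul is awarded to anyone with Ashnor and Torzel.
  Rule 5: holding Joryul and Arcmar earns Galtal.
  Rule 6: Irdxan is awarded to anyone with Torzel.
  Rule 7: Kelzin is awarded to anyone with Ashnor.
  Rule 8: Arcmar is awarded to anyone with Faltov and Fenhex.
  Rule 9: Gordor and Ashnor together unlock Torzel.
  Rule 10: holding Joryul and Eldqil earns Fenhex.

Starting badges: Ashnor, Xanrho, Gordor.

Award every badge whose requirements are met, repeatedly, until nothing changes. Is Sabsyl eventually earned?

No

Sabsyl would need Arcmar and Ashnor (Rule 3), but Arcmar is never earned.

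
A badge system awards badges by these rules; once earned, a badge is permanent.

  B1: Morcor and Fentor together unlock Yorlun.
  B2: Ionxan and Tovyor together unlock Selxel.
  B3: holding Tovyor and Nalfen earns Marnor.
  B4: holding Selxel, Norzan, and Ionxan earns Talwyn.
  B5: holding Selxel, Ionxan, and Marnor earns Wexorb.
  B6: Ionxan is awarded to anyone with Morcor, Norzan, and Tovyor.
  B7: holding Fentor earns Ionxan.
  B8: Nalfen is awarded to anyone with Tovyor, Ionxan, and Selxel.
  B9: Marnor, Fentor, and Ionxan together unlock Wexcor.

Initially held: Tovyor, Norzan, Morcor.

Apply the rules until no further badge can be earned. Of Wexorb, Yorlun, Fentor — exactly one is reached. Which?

With Morcor, Norzan, and Tovyor, Ionxan is earned (B6).
With Ionxan and Tovyor, Selxel is earned (B2).
With Tovyor, Ionxan, and Selxel, Nalfen is earned (B8).
With Tovyor and Nalfen, Marnor is earned (B3).
With Selxel, Ionxan, and Marnor, Wexorb is earned (B5).
No rule produces Fentor, and it is not given. Yorlun would need Morcor and Fentor (B1), but Fentor is never earned.

Wexorb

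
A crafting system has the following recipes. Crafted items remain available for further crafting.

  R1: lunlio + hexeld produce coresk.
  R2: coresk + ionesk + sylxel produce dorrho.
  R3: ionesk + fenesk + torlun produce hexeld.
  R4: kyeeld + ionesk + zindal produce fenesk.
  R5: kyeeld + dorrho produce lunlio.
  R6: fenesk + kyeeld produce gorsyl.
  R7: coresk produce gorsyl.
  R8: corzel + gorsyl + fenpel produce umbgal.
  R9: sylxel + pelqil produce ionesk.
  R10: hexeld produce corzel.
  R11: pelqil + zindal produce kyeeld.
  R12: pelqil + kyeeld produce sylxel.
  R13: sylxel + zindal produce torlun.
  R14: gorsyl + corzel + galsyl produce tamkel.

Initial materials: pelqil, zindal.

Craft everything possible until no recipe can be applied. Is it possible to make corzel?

Using R11, pelqil and zindal make kyeeld.
pelqil + kyeeld → sylxel (R12).
sylxel + pelqil → ionesk (R9).
sylxel + zindal → torlun (R13).
Using R4, kyeeld, ionesk, and zindal make fenesk.
Using R3, ionesk, fenesk, and torlun make hexeld.
hexeld → corzel (R10).

Yes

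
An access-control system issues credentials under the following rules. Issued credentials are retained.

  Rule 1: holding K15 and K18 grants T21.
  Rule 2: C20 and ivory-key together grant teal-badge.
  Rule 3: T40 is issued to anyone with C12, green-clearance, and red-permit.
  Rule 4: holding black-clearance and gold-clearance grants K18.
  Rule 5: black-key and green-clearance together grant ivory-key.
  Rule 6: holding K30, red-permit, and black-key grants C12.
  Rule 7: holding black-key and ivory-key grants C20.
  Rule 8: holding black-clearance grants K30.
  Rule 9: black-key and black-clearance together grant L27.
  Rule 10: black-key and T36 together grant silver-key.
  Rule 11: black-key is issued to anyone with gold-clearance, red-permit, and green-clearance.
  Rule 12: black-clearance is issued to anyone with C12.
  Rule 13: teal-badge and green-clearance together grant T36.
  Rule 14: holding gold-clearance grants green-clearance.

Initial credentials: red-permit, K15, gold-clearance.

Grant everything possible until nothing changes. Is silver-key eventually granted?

Holding gold-clearance grants green-clearance (Rule 14).
Holding gold-clearance, red-permit, and green-clearance grants black-key (Rule 11).
Holding black-key and green-clearance grants ivory-key (Rule 5).
Holding black-key and ivory-key grants C20 (Rule 7).
Holding C20 and ivory-key grants teal-badge (Rule 2).
Holding teal-badge and green-clearance grants T36 (Rule 13).
Holding black-key and T36 grants silver-key (Rule 10).

Yes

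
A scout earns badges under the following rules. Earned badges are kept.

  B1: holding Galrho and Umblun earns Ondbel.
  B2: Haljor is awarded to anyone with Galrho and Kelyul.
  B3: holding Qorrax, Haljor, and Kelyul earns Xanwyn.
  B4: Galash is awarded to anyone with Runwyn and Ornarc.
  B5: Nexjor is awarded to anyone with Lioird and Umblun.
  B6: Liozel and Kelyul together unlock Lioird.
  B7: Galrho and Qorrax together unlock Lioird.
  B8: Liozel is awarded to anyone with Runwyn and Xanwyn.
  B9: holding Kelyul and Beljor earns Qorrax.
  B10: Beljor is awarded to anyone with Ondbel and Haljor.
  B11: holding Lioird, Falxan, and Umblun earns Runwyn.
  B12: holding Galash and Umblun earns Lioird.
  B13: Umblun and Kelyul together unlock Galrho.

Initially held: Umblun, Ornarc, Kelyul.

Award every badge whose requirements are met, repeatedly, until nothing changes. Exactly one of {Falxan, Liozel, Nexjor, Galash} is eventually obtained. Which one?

Nexjor

With Umblun and Kelyul, Galrho is earned (B13).
With Galrho and Umblun, Ondbel is earned (B1).
With Galrho and Kelyul, Haljor is earned (B2).
With Ondbel and Haljor, Beljor is earned (B10).
With Kelyul and Beljor, Qorrax is earned (B9).
With Galrho and Qorrax, Lioird is earned (B7).
With Lioird and Umblun, Nexjor is earned (B5).
No rule produces Falxan, and it is not given. Liozel would need Runwyn and Xanwyn (B8), but Runwyn is never earned. Galash would need Runwyn and Ornarc (B4), but Runwyn is never earned.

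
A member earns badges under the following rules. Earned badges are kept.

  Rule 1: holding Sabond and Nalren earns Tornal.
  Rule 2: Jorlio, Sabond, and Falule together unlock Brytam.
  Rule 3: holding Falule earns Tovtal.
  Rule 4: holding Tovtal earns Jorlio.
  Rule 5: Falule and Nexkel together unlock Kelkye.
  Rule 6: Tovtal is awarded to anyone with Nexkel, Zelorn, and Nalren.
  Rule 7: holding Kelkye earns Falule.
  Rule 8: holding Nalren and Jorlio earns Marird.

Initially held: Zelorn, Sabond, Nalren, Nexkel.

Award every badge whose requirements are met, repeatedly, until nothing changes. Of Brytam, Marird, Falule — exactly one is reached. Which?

Marird

With Nexkel, Zelorn, and Nalren, Tovtal is earned (Rule 6).
With Tovtal, Jorlio is earned (Rule 4).
With Nalren and Jorlio, Marird is earned (Rule 8).
Brytam would need Jorlio, Sabond, and Falule (Rule 2), but Falule is never earned. Falule would need Kelkye (Rule 7), but Kelkye is never earned.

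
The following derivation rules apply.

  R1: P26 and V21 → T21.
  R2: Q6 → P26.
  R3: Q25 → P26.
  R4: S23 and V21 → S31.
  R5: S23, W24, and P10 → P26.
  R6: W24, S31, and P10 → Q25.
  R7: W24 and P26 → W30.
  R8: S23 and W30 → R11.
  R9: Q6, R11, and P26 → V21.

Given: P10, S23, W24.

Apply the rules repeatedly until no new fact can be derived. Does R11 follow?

Yes

From S23, W24, and P10, R5 gives P26.
W24 and P26 hold, so W30 follows (R7).
From S23 and W30, R8 gives R11.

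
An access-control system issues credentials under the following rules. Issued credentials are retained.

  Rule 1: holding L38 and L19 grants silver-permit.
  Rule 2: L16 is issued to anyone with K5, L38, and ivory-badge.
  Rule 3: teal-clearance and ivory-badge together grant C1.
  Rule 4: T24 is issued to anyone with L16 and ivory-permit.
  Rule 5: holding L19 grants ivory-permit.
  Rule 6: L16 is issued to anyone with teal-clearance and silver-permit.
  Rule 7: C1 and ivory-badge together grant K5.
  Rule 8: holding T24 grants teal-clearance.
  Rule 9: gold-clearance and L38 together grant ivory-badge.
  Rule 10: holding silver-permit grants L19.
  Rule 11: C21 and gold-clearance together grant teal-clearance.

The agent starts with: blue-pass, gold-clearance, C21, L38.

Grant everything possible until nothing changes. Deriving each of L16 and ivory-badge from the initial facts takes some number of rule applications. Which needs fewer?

ivory-badge: Holding gold-clearance and L38 grants ivory-badge (Rule 9). [1 rule application]
L16: Holding gold-clearance and L38 grants ivory-badge (Rule 9). Holding C21 and gold-clearance grants teal-clearance (Rule 11). Holding teal-clearance and ivory-badge grants C1 (Rule 3). Holding C1 and ivory-badge grants K5 (Rule 7). Holding K5, L38, and ivory-badge grants L16 (Rule 2). [5 rule applications]
ivory-badge needs fewer.

ivory-badge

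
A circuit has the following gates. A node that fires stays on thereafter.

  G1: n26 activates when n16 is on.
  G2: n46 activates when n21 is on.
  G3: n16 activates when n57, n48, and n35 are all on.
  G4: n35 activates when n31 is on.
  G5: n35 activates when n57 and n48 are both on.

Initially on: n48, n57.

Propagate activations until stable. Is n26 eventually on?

n57 and n48 are on, so n35 activates (G5).
n57, n48, and n35 are on, so n16 activates (G3).
n16 is on, so n26 activates (G1).

Yes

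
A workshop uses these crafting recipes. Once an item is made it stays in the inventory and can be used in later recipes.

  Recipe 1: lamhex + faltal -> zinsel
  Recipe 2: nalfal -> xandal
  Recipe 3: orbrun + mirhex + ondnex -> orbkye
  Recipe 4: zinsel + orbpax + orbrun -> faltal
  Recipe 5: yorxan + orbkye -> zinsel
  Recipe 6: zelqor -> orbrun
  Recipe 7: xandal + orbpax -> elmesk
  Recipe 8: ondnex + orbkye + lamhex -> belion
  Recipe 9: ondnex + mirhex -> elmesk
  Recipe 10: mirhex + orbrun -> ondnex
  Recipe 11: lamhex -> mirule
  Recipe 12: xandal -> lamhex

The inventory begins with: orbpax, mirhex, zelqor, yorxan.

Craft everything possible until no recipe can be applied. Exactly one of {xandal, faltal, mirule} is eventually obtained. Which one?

faltal

Using Recipe 6, zelqor makes orbrun.
Using Recipe 10, mirhex and orbrun make ondnex.
orbrun + mirhex + ondnex -> orbkye (Recipe 3).
Using Recipe 5, yorxan and orbkye make zinsel.
Using Recipe 4, zinsel, orbpax, and orbrun make faltal.
mirule would need lamhex (Recipe 11), but lamhex is never obtained. xandal would need nalfal (Recipe 2), but nalfal is never obtained.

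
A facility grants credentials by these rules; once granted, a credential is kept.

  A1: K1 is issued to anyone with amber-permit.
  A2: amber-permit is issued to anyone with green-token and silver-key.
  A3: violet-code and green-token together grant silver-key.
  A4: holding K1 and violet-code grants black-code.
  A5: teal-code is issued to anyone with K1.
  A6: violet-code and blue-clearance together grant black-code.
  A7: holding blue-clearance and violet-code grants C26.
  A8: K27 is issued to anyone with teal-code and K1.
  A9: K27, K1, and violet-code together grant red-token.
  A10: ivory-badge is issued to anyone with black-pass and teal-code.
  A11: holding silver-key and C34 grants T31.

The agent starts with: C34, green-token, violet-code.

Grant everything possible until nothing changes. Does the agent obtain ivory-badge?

No

ivory-badge would need black-pass and teal-code (A10), but black-pass is never granted.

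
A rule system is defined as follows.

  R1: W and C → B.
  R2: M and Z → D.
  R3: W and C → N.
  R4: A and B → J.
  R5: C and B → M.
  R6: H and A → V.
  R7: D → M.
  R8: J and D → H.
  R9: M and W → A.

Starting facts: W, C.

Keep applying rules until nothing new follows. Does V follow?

V would need H and A (R6), but H is never established.

No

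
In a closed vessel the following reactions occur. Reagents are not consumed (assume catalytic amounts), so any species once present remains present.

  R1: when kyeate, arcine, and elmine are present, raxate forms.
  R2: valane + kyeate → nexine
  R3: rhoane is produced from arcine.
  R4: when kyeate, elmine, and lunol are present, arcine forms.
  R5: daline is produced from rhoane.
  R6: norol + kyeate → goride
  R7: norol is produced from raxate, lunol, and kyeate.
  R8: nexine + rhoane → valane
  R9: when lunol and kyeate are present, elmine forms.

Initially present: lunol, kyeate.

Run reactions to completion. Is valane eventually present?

No

valane would need nexine and rhoane (R8), but nexine never forms.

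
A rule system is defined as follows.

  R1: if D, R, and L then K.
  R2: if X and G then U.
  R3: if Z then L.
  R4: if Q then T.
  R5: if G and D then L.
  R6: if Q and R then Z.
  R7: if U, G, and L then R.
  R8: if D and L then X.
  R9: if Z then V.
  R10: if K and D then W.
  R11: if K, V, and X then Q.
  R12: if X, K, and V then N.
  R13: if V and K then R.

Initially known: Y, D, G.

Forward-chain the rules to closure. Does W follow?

Yes

G and D hold, so L follows (R5).
D and L hold, so X follows (R8).
From X and G, R2 gives U.
U, G, and L hold, so R follows (R7).
D, R, and L hold, so K follows (R1).
From K and D, R10 gives W.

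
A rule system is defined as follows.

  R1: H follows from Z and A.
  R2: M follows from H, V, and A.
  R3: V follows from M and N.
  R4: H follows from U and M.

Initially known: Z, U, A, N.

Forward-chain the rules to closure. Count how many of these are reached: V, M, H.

1

Z and A hold, so H follows (R1).
V would need M and N (R3), but M is never established.
M would need H, V, and A (R2), but V is never established.
H: reached.
Reached: H — 1 of the 3.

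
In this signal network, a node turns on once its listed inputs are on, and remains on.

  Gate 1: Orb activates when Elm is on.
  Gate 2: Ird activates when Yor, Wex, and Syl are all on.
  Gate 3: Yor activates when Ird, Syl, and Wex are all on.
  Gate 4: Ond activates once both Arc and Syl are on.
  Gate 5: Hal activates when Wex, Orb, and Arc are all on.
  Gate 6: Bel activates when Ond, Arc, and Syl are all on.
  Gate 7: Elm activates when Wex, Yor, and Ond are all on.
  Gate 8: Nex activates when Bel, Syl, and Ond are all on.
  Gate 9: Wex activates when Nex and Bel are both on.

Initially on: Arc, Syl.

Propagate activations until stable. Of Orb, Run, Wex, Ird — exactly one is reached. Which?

Wex

Arc and Syl are on, so Ond activates (Gate 4).
Gate 6: Ond, Arc, and Syl on → Bel on.
Bel, Syl, and Ond are on, so Nex activates (Gate 8).
Nex and Bel are on, so Wex activates (Gate 9).
No rule produces Run, and it is not given. Orb would need Elm (Gate 1), but Elm never turns on. Ird would need Yor, Wex, and Syl (Gate 2), but Yor never turns on.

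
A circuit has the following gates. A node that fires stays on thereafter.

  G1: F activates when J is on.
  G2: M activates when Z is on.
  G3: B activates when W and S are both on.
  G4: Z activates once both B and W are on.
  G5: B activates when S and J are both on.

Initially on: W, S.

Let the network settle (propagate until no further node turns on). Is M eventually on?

W and S are on, so B activates (G3).
B and W are on, so Z activates (G4).
G2: Z on → M on.

Yes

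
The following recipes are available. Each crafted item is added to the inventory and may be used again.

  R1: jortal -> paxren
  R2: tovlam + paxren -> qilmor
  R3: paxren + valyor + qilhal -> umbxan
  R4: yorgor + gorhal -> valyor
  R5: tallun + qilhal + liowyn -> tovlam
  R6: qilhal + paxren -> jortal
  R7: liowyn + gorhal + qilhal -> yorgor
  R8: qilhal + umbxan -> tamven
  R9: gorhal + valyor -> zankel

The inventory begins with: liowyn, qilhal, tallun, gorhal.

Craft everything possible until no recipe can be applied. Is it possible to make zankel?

liowyn + gorhal + qilhal -> yorgor (R7).
yorgor + gorhal -> valyor (R4).
Using R9, gorhal and valyor make zankel.

Yes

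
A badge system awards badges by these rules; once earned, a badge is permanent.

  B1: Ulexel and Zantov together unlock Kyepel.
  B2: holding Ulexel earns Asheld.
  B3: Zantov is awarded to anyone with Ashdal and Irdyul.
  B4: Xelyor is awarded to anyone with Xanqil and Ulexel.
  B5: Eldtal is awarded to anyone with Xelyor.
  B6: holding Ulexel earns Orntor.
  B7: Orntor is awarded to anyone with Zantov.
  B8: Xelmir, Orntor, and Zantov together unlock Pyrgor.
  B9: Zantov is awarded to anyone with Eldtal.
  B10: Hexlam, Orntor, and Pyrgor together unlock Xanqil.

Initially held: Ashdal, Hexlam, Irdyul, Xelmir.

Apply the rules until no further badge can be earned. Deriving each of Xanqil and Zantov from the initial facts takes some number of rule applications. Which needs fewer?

Zantov

Zantov: With Ashdal and Irdyul, Zantov is earned (B3). [1 rule application]
Xanqil: With Ashdal and Irdyul, Zantov is earned (B3). With Zantov, Orntor is earned (B7). With Xelmir, Orntor, and Zantov, Pyrgor is earned (B8). With Hexlam, Orntor, and Pyrgor, Xanqil is earned (B10). [4 rule applications]
Zantov needs fewer.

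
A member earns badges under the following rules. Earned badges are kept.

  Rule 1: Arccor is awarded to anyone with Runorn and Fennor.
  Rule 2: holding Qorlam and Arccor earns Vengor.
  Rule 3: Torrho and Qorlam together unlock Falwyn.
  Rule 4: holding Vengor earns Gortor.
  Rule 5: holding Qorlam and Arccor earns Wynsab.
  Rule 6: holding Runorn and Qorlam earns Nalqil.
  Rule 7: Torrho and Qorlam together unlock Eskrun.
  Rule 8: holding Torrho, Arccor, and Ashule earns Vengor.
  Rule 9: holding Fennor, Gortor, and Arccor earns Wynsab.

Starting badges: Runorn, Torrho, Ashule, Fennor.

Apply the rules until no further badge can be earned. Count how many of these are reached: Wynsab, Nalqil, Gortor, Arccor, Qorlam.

With Runorn and Fennor, Arccor is earned (Rule 1).
With Torrho, Arccor, and Ashule, Vengor is earned (Rule 8).
With Vengor, Gortor is earned (Rule 4).
With Fennor, Gortor, and Arccor, Wynsab is earned (Rule 9).
Wynsab: reached.
Nalqil would need Runorn and Qorlam (Rule 6), but Qorlam is never earned.
Gortor: reached.
Arccor: reached.
No rule produces Qorlam, and it is not given.
Reached: Wynsab, Gortor, and Arccor — 3 of the 5.

3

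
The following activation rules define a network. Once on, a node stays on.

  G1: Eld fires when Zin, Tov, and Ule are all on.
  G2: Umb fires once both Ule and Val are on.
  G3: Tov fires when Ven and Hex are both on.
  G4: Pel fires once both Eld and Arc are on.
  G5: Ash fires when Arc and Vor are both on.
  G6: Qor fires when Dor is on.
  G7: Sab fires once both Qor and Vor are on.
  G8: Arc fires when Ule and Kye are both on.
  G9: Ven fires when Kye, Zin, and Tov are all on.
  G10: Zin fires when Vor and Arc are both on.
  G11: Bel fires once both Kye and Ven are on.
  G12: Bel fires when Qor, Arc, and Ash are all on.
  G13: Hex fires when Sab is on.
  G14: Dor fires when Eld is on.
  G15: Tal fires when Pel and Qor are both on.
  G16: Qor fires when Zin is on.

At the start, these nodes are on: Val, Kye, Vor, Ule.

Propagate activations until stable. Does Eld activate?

Eld would need Zin, Tov, and Ule (G1), but Tov never turns on.

No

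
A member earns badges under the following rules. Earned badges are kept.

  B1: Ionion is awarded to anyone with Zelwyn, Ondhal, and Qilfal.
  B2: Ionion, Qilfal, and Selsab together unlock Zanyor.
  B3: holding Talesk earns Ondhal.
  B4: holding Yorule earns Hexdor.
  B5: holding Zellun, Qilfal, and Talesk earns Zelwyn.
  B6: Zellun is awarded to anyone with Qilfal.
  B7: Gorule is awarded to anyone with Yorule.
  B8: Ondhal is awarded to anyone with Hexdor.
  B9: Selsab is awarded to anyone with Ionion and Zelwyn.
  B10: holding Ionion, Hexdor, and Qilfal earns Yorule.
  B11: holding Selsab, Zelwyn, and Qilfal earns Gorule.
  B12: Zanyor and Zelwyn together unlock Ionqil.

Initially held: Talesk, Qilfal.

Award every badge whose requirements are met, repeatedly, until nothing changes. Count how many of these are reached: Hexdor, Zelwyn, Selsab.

With Talesk, Ondhal is earned (B3).
With Qilfal, Zellun is earned (B6).
With Zellun, Qilfal, and Talesk, Zelwyn is earned (B5).
With Zelwyn, Ondhal, and Qilfal, Ionion is earned (B1).
With Ionion and Zelwyn, Selsab is earned (B9).
Hexdor would need Yorule (B4), but Yorule is never earned.
Zelwyn: reached.
Selsab: reached.
Reached: Zelwyn and Selsab — 2 of the 3.

2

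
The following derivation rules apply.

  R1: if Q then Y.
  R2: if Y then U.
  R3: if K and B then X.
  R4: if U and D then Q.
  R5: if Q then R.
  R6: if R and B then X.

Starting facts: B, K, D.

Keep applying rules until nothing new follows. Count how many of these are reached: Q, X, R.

From K and B, R3 gives X.
Q would need U and D (R4), but U is never established.
X: reached.
R would need Q (R5), but Q is never established.
Reached: X — 1 of the 3.

1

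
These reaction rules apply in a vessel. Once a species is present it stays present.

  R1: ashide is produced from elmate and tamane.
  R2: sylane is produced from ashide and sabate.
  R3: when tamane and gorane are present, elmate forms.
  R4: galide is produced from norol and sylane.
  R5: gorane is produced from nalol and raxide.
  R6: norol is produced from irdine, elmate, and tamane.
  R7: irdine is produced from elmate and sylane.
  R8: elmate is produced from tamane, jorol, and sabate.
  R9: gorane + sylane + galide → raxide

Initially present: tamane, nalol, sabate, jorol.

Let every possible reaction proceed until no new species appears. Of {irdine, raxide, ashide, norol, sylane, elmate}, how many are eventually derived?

5

tamane, jorol, and sabate present → elmate forms (R8).
elmate and tamane present → ashide forms (R1).
ashide and sabate present → sylane forms (R2).
elmate and sylane present → irdine forms (R7).
irdine, elmate, and tamane present → norol forms (R6).
irdine: reached.
raxide would need gorane, sylane, and galide (R9), but gorane never forms.
ashide: reached.
norol: reached.
sylane: reached.
elmate: reached.
Reached: irdine, ashide, norol, sylane, and elmate — 5 of the 6.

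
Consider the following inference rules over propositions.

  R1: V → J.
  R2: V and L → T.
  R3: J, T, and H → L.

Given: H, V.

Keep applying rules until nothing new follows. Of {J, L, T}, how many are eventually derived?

V holds, so J follows (R1).
J: reached.
L would need J, T, and H (R3), but T is never established.
T would need V and L (R2), but L is never established.
Reached: J — 1 of the 3.

1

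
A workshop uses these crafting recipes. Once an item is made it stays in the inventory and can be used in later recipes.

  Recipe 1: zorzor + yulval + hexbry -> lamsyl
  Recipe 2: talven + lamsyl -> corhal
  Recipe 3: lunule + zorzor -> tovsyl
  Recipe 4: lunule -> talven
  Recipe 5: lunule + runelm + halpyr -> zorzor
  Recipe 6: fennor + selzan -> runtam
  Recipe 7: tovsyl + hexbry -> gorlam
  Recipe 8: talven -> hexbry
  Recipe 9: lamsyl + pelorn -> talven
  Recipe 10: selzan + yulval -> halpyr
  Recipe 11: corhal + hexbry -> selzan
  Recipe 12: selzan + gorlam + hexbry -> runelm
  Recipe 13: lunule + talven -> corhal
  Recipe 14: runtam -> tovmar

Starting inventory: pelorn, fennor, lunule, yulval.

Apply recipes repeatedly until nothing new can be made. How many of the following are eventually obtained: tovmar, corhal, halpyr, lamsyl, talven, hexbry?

Using Recipe 4, lunule makes talven.
lunule + talven -> corhal (Recipe 13).
Using Recipe 8, talven makes hexbry.
Using Recipe 11, corhal and hexbry make selzan.
Using Recipe 10, selzan and yulval make halpyr.
fennor + selzan -> runtam (Recipe 6).
Using Recipe 14, runtam makes tovmar.
tovmar: reached.
corhal: reached.
halpyr: reached.
lamsyl would need zorzor, yulval, and hexbry (Recipe 1), but zorzor is never obtained.
talven: reached.
hexbry: reached.
Reached: tovmar, corhal, halpyr, talven, and hexbry — 5 of the 6.

5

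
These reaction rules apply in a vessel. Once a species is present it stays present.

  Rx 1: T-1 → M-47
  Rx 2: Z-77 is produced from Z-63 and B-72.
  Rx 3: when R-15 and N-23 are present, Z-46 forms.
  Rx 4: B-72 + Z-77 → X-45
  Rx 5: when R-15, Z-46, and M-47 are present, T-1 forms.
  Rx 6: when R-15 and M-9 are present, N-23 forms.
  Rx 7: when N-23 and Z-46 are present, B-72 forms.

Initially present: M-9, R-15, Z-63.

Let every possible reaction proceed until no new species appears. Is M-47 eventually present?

No

M-47 would need T-1 (Rx 1), but T-1 never forms.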